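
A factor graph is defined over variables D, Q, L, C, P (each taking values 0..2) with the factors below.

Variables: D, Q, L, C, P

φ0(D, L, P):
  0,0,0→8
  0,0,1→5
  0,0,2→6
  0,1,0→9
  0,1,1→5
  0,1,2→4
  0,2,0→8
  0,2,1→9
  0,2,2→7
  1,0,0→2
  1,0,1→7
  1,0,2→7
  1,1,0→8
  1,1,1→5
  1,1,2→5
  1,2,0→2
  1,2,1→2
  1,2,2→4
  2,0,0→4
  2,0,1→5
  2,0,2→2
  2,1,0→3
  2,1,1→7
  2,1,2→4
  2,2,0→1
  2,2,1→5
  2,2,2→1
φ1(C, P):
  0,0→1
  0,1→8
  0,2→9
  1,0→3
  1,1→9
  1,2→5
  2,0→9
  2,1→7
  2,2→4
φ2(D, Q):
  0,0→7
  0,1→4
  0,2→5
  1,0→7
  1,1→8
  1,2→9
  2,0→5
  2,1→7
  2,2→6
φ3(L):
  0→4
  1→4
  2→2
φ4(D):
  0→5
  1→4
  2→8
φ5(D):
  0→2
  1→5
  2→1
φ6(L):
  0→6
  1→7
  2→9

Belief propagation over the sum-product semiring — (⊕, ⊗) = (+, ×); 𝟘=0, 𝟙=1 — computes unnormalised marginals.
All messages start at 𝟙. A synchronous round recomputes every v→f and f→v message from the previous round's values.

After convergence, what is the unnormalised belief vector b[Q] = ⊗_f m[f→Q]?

b[Q] = [5020240, 4911152, 5415456]

init: all messages = 𝟙 over 3 values
r1 m[φ0→D] = [61, 42, 32]
r1 m[φ0→L] = [46, 50, 39]
r1 m[φ0→P] = [45, 50, 40]
r1 m[φ1→C] = [18, 17, 20]
r1 m[φ1→P] = [13, 24, 18]
r1 m[φ2→D] = [16, 24, 18]
r1 m[φ2→Q] = [19, 19, 20]
r1 m[φ3→L] = [4, 4, 2]
r1 m[φ4→D] = [5, 4, 8]
r1 m[φ5→D] = [2, 5, 1]
r1 m[φ6→L] = [6, 7, 9]
r1 m[D→φ0] = [1, 1, 1]
r1 m[D→φ2] = [1, 1, 1]
r1 m[D→φ4] = [1, 1, 1]
r1 m[D→φ5] = [1, 1, 1]
r1 m[Q→φ2] = [1, 1, 1]
r1 m[L→φ0] = [1, 1, 1]
r1 m[L→φ3] = [1, 1, 1]
r1 m[L→φ6] = [1, 1, 1]
r1 m[C→φ1] = [1, 1, 1]
r1 m[P→φ0] = [1, 1, 1]
r1 m[P→φ1] = [1, 1, 1]
r2 m[φ0→D] = [61, 42, 32]
r2 m[φ0→L] = [46, 50, 39]
r2 m[φ0→P] = [45, 50, 40]
r2 m[φ1→C] = [18, 17, 20]
r2 m[φ1→P] = [13, 24, 18]
r2 m[φ2→D] = [16, 24, 18]
r2 m[φ2→Q] = [19, 19, 20]
r2 m[φ3→L] = [4, 4, 2]
r2 m[φ4→D] = [5, 4, 8]
r2 m[φ5→D] = [2, 5, 1]
r2 m[φ6→L] = [6, 7, 9]
r2 m[D→φ0] = [160, 480, 144]
r2 m[D→φ2] = [610, 840, 256]
r2 m[D→φ4] = [1952, 5040, 576]
r2 m[D→φ5] = [4880, 4032, 4608]
r2 m[Q→φ2] = [1, 1, 1]
r2 m[L→φ0] = [24, 28, 18]
r2 m[L→φ3] = [276, 350, 351]
r2 m[L→φ6] = [184, 200, 78]
r2 m[C→φ1] = [1, 1, 1]
r2 m[P→φ0] = [13, 24, 18]
r2 m[P→φ1] = [45, 50, 40]
r3 m[φ0→D] = [24648, 19100, 15522]
r3 m[φ0→L] = [236672, 240336, 163184]
r3 m[φ0→P] = [270432, 291104, 269152]
r3 m[φ1→C] = [805, 785, 915]
r3 m[φ1→P] = [13, 24, 18]
r3 m[φ2→D] = [16, 24, 18]
r3 m[φ2→Q] = [11430, 10952, 12146]
r3 m[φ3→L] = [4, 4, 2]
r3 m[φ4→D] = [5, 4, 8]
r3 m[φ5→D] = [2, 5, 1]
r3 m[φ6→L] = [6, 7, 9]
r3 m[D→φ0] = [160, 480, 144]
r3 m[D→φ2] = [610, 840, 256]
r3 m[D→φ4] = [1952, 5040, 576]
r3 m[D→φ5] = [4880, 4032, 4608]
r3 m[Q→φ2] = [1, 1, 1]
r3 m[L→φ0] = [24, 28, 18]
r3 m[L→φ3] = [276, 350, 351]
r3 m[L→φ6] = [184, 200, 78]
r3 m[C→φ1] = [1, 1, 1]
r3 m[P→φ0] = [13, 24, 18]
r3 m[P→φ1] = [45, 50, 40]
r4 m[φ0→D] = [24648, 19100, 15522]
r4 m[φ0→L] = [236672, 240336, 163184]
r4 m[φ0→P] = [270432, 291104, 269152]
r4 m[φ1→C] = [805, 785, 915]
r4 m[φ1→P] = [13, 24, 18]
r4 m[φ2→D] = [16, 24, 18]
r4 m[φ2→Q] = [11430, 10952, 12146]
r4 m[φ3→L] = [4, 4, 2]
r4 m[φ4→D] = [5, 4, 8]
r4 m[φ5→D] = [2, 5, 1]
r4 m[φ6→L] = [6, 7, 9]
r4 m[D→φ0] = [160, 480, 144]
r4 m[D→φ2] = [246480, 382000, 124176]
r4 m[D→φ4] = [788736, 2292000, 279396]
r4 m[D→φ5] = [1971840, 1833600, 2235168]
r4 m[Q→φ2] = [1, 1, 1]
r4 m[L→φ0] = [24, 28, 18]
r4 m[L→φ3] = [1420032, 1682352, 1468656]
r4 m[L→φ6] = [946688, 961344, 326368]
r4 m[C→φ1] = [1, 1, 1]
r4 m[P→φ0] = [13, 24, 18]
r4 m[P→φ1] = [270432, 291104, 269152]
r5 m[φ0→D] = [24648, 19100, 15522]
r5 m[φ0→L] = [236672, 240336, 163184]
r5 m[φ0→P] = [270432, 291104, 269152]
r5 m[φ1→C] = [5021632, 4776992, 5548224]
r5 m[φ1→P] = [13, 24, 18]
r5 m[φ2→D] = [16, 24, 18]
r5 m[φ2→Q] = [5020240, 4911152, 5415456]
r5 m[φ3→L] = [4, 4, 2]
r5 m[φ4→D] = [5, 4, 8]
r5 m[φ5→D] = [2, 5, 1]
r5 m[φ6→L] = [6, 7, 9]
r5 m[D→φ0] = [160, 480, 144]
r5 m[D→φ2] = [246480, 382000, 124176]
r5 m[D→φ4] = [788736, 2292000, 279396]
r5 m[D→φ5] = [1971840, 1833600, 2235168]
r5 m[Q→φ2] = [1, 1, 1]
r5 m[L→φ0] = [24, 28, 18]
r5 m[L→φ3] = [1420032, 1682352, 1468656]
r5 m[L→φ6] = [946688, 961344, 326368]
r5 m[C→φ1] = [1, 1, 1]
r5 m[P→φ0] = [13, 24, 18]
r5 m[P→φ1] = [270432, 291104, 269152]
r6 m[φ0→D] = [24648, 19100, 15522]
r6 m[φ0→L] = [236672, 240336, 163184]
r6 m[φ0→P] = [270432, 291104, 269152]
r6 m[φ1→C] = [5021632, 4776992, 5548224]
r6 m[φ1→P] = [13, 24, 18]
r6 m[φ2→D] = [16, 24, 18]
r6 m[φ2→Q] = [5020240, 4911152, 5415456]
r6 m[φ3→L] = [4, 4, 2]
r6 m[φ4→D] = [5, 4, 8]
r6 m[φ5→D] = [2, 5, 1]
r6 m[φ6→L] = [6, 7, 9]
r6 m[D→φ0] = [160, 480, 144]
r6 m[D→φ2] = [246480, 382000, 124176]
r6 m[D→φ4] = [788736, 2292000, 279396]
r6 m[D→φ5] = [1971840, 1833600, 2235168]
r6 m[Q→φ2] = [1, 1, 1]
r6 m[L→φ0] = [24, 28, 18]
r6 m[L→φ3] = [1420032, 1682352, 1468656]
r6 m[L→φ6] = [946688, 961344, 326368]
r6 m[C→φ1] = [1, 1, 1]
r6 m[P→φ0] = [13, 24, 18]
r6 m[P→φ1] = [270432, 291104, 269152]
fixed point reached at round 6
b[Q] = ⊗ incoming = [5020240, 4911152, 5415456]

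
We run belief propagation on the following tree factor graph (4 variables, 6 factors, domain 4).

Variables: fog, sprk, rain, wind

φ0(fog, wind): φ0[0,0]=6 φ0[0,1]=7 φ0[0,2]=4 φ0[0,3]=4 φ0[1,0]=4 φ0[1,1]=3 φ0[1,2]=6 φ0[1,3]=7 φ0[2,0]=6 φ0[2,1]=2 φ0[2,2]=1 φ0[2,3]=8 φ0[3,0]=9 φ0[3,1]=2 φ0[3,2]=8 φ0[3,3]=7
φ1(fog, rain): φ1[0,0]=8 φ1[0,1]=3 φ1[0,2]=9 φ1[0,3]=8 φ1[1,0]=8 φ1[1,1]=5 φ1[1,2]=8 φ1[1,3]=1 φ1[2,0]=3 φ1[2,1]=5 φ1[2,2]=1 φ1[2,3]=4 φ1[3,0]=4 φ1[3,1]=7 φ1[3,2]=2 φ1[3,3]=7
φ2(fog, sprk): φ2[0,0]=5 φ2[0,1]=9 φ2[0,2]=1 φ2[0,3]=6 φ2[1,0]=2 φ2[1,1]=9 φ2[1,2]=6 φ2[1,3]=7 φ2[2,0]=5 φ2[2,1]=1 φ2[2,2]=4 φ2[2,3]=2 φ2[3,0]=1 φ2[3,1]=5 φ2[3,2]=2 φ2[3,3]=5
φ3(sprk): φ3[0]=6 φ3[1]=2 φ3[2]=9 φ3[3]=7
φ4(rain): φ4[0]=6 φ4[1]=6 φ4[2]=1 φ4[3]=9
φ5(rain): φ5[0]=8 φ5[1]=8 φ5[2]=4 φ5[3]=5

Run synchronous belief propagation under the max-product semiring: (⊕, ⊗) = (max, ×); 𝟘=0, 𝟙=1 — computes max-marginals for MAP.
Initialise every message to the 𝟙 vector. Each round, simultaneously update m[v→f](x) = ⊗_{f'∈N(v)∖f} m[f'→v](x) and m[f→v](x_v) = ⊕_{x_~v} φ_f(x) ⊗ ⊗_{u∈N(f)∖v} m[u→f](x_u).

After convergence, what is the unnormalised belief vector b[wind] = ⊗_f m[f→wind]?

init: all messages = 𝟙 over 4 values
r1 m[φ0→fog] = [7, 7, 8, 9]
r1 m[φ0→wind] = [9, 7, 8, 8]
r1 m[φ1→fog] = [9, 8, 5, 7]
r1 m[φ1→rain] = [8, 7, 9, 8]
r1 m[φ2→fog] = [9, 9, 5, 5]
r1 m[φ2→sprk] = [5, 9, 6, 7]
r1 m[φ3→sprk] = [6, 2, 9, 7]
r1 m[φ4→rain] = [6, 6, 1, 9]
r1 m[φ5→rain] = [8, 8, 4, 5]
r1 m[fog→φ0] = [1, 1, 1, 1]
r1 m[fog→φ1] = [1, 1, 1, 1]
r1 m[fog→φ2] = [1, 1, 1, 1]
r1 m[sprk→φ2] = [1, 1, 1, 1]
r1 m[sprk→φ3] = [1, 1, 1, 1]
r1 m[rain→φ1] = [1, 1, 1, 1]
r1 m[rain→φ4] = [1, 1, 1, 1]
r1 m[rain→φ5] = [1, 1, 1, 1]
r1 m[wind→φ0] = [1, 1, 1, 1]
r2 m[φ0→fog] = [7, 7, 8, 9]
r2 m[φ0→wind] = [9, 7, 8, 8]
r2 m[φ1→fog] = [9, 8, 5, 7]
r2 m[φ1→rain] = [8, 7, 9, 8]
r2 m[φ2→fog] = [9, 9, 5, 5]
r2 m[φ2→sprk] = [5, 9, 6, 7]
r2 m[φ3→sprk] = [6, 2, 9, 7]
r2 m[φ4→rain] = [6, 6, 1, 9]
r2 m[φ5→rain] = [8, 8, 4, 5]
r2 m[fog→φ0] = [81, 72, 25, 35]
r2 m[fog→φ1] = [63, 63, 40, 45]
r2 m[fog→φ2] = [63, 56, 40, 63]
r2 m[sprk→φ2] = [6, 2, 9, 7]
r2 m[sprk→φ3] = [5, 9, 6, 7]
r2 m[rain→φ1] = [48, 48, 4, 45]
r2 m[rain→φ4] = [64, 56, 36, 40]
r2 m[rain→φ5] = [48, 42, 9, 72]
r2 m[wind→φ0] = [1, 1, 1, 1]
r3 m[φ0→fog] = [7, 7, 8, 9]
r3 m[φ0→wind] = [486, 567, 432, 504]
r3 m[φ1→fog] = [384, 384, 240, 336]
r3 m[φ1→rain] = [504, 315, 567, 504]
r3 m[φ2→fog] = [42, 54, 36, 35]
r3 m[φ2→sprk] = [315, 567, 336, 392]
r3 m[φ3→sprk] = [6, 2, 9, 7]
r3 m[φ4→rain] = [6, 6, 1, 9]
r3 m[φ5→rain] = [8, 8, 4, 5]
r3 m[fog→φ0] = [81, 72, 25, 35]
r3 m[fog→φ1] = [63, 63, 40, 45]
r3 m[fog→φ2] = [63, 56, 40, 63]
r3 m[sprk→φ2] = [6, 2, 9, 7]
r3 m[sprk→φ3] = [5, 9, 6, 7]
r3 m[rain→φ1] = [48, 48, 4, 45]
r3 m[rain→φ4] = [64, 56, 36, 40]
r3 m[rain→φ5] = [48, 42, 9, 72]
r3 m[wind→φ0] = [1, 1, 1, 1]
r4 m[φ0→fog] = [7, 7, 8, 9]
r4 m[φ0→wind] = [486, 567, 432, 504]
r4 m[φ1→fog] = [384, 384, 240, 336]
r4 m[φ1→rain] = [504, 315, 567, 504]
r4 m[φ2→fog] = [42, 54, 36, 35]
r4 m[φ2→sprk] = [315, 567, 336, 392]
r4 m[φ3→sprk] = [6, 2, 9, 7]
r4 m[φ4→rain] = [6, 6, 1, 9]
r4 m[φ5→rain] = [8, 8, 4, 5]
r4 m[fog→φ0] = [16128, 20736, 8640, 11760]
r4 m[fog→φ1] = [294, 378, 288, 315]
r4 m[fog→φ2] = [2688, 2688, 1920, 3024]
r4 m[sprk→φ2] = [6, 2, 9, 7]
r4 m[sprk→φ3] = [315, 567, 336, 392]
r4 m[rain→φ1] = [48, 48, 4, 45]
r4 m[rain→φ4] = [4032, 2520, 2268, 2520]
r4 m[rain→φ5] = [3024, 1890, 567, 4536]
r4 m[wind→φ0] = [1, 1, 1, 1]
r5 m[φ0→fog] = [7, 7, 8, 9]
r5 m[φ0→wind] = [105840, 112896, 124416, 145152]
r5 m[φ1→fog] = [384, 384, 240, 336]
r5 m[φ1→rain] = [3024, 2205, 3024, 2352]
r5 m[φ2→fog] = [42, 54, 36, 35]
r5 m[φ2→sprk] = [13440, 24192, 16128, 18816]
r5 m[φ3→sprk] = [6, 2, 9, 7]
r5 m[φ4→rain] = [6, 6, 1, 9]
r5 m[φ5→rain] = [8, 8, 4, 5]
r5 m[fog→φ0] = [16128, 20736, 8640, 11760]
r5 m[fog→φ1] = [294, 378, 288, 315]
r5 m[fog→φ2] = [2688, 2688, 1920, 3024]
r5 m[sprk→φ2] = [6, 2, 9, 7]
r5 m[sprk→φ3] = [315, 567, 336, 392]
r5 m[rain→φ1] = [48, 48, 4, 45]
r5 m[rain→φ4] = [4032, 2520, 2268, 2520]
r5 m[rain→φ5] = [3024, 1890, 567, 4536]
r5 m[wind→φ0] = [1, 1, 1, 1]
r6 m[φ0→fog] = [7, 7, 8, 9]
r6 m[φ0→wind] = [105840, 112896, 124416, 145152]
r6 m[φ1→fog] = [384, 384, 240, 336]
r6 m[φ1→rain] = [3024, 2205, 3024, 2352]
r6 m[φ2→fog] = [42, 54, 36, 35]
r6 m[φ2→sprk] = [13440, 24192, 16128, 18816]
r6 m[φ3→sprk] = [6, 2, 9, 7]
r6 m[φ4→rain] = [6, 6, 1, 9]
r6 m[φ5→rain] = [8, 8, 4, 5]
r6 m[fog→φ0] = [16128, 20736, 8640, 11760]
r6 m[fog→φ1] = [294, 378, 288, 315]
r6 m[fog→φ2] = [2688, 2688, 1920, 3024]
r6 m[sprk→φ2] = [6, 2, 9, 7]
r6 m[sprk→φ3] = [13440, 24192, 16128, 18816]
r6 m[rain→φ1] = [48, 48, 4, 45]
r6 m[rain→φ4] = [24192, 17640, 12096, 11760]
r6 m[rain→φ5] = [18144, 13230, 3024, 21168]
r6 m[wind→φ0] = [1, 1, 1, 1]
r7 m[φ0→fog] = [7, 7, 8, 9]
r7 m[φ0→wind] = [105840, 112896, 124416, 145152]
r7 m[φ1→fog] = [384, 384, 240, 336]
r7 m[φ1→rain] = [3024, 2205, 3024, 2352]
r7 m[φ2→fog] = [42, 54, 36, 35]
r7 m[φ2→sprk] = [13440, 24192, 16128, 18816]
r7 m[φ3→sprk] = [6, 2, 9, 7]
r7 m[φ4→rain] = [6, 6, 1, 9]
r7 m[φ5→rain] = [8, 8, 4, 5]
r7 m[fog→φ0] = [16128, 20736, 8640, 11760]
r7 m[fog→φ1] = [294, 378, 288, 315]
r7 m[fog→φ2] = [2688, 2688, 1920, 3024]
r7 m[sprk→φ2] = [6, 2, 9, 7]
r7 m[sprk→φ3] = [13440, 24192, 16128, 18816]
r7 m[rain→φ1] = [48, 48, 4, 45]
r7 m[rain→φ4] = [24192, 17640, 12096, 11760]
r7 m[rain→φ5] = [18144, 13230, 3024, 21168]
r7 m[wind→φ0] = [1, 1, 1, 1]
fixed point reached at round 7
b[wind] = ⊗ incoming = [105840, 112896, 124416, 145152]

b[wind] = [105840, 112896, 124416, 145152]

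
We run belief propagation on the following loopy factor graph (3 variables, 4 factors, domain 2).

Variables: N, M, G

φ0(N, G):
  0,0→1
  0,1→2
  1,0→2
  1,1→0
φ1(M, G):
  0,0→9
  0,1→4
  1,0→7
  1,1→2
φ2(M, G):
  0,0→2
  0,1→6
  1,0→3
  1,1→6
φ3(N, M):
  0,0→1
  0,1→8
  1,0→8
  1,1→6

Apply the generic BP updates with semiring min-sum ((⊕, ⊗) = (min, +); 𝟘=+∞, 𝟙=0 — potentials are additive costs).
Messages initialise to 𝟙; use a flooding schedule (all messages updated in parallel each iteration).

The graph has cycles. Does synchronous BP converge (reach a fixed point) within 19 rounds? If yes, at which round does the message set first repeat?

NOT CONVERGED within 19 rounds

init: all messages = 𝟙 over 2 values
r1 m[φ0→N] = [1, 0]
r1 m[φ0→G] = [1, 0]
r1 m[φ1→M] = [4, 2]
r1 m[φ1→G] = [7, 2]
r1 m[φ2→M] = [2, 3]
r1 m[φ2→G] = [2, 6]
r1 m[φ3→N] = [1, 6]
r1 m[φ3→M] = [1, 6]
r1 m[N→φ0] = [0, 0]
r1 m[N→φ3] = [0, 0]
r1 m[M→φ1] = [0, 0]
r1 m[M→φ2] = [0, 0]
r1 m[M→φ3] = [0, 0]
r1 m[G→φ0] = [0, 0]
r1 m[G→φ1] = [0, 0]
r1 m[G→φ2] = [0, 0]
r2 m[φ0→N] = [1, 0]
r2 m[φ0→G] = [1, 0]
r2 m[φ1→M] = [4, 2]
r2 m[φ1→G] = [7, 2]
r2 m[φ2→M] = [2, 3]
r2 m[φ2→G] = [2, 6]
r2 m[φ3→N] = [1, 6]
r2 m[φ3→M] = [1, 6]
r2 m[N→φ0] = [1, 6]
r2 m[N→φ3] = [1, 0]
r2 m[M→φ1] = [3, 9]
r2 m[M→φ2] = [5, 8]
r2 m[M→φ3] = [6, 5]
r2 m[G→φ0] = [9, 8]
r2 m[G→φ1] = [3, 6]
r2 m[G→φ2] = [8, 2]
r3 m[φ0→N] = [10, 8]
r3 m[φ0→G] = [2, 3]
r3 m[φ1→M] = [10, 8]
r3 m[φ1→G] = [12, 7]
r3 m[φ2→M] = [8, 8]
r3 m[φ2→G] = [7, 11]
r3 m[φ3→N] = [7, 11]
r3 m[φ3→M] = [2, 6]
r3 m[N→φ0] = [1, 6]
r3 m[N→φ3] = [1, 0]
r3 m[M→φ1] = [3, 9]
r3 m[M→φ2] = [5, 8]
r3 m[M→φ3] = [6, 5]
r3 m[G→φ0] = [9, 8]
r3 m[G→φ1] = [3, 6]
r3 m[G→φ2] = [8, 2]
r4 m[φ0→N] = [10, 8]
r4 m[φ0→G] = [2, 3]
r4 m[φ1→M] = [10, 8]
r4 m[φ1→G] = [12, 7]
r4 m[φ2→M] = [8, 8]
r4 m[φ2→G] = [7, 11]
r4 m[φ3→N] = [7, 11]
r4 m[φ3→M] = [2, 6]
r4 m[N→φ0] = [7, 11]
r4 m[N→φ3] = [10, 8]
r4 m[M→φ1] = [10, 14]
r4 m[M→φ2] = [12, 14]
r4 m[M→φ3] = [18, 16]
r4 m[G→φ0] = [19, 18]
r4 m[G→φ1] = [9, 14]
r4 m[G→φ2] = [14, 10]
r5 m[φ0→N] = [20, 18]
r5 m[φ0→G] = [8, 9]
r5 m[φ1→M] = [18, 16]
r5 m[φ1→G] = [19, 14]
r5 m[φ2→M] = [16, 16]
r5 m[φ2→G] = [14, 18]
r5 m[φ3→N] = [19, 22]
r5 m[φ3→M] = [11, 14]
r5 m[N→φ0] = [7, 11]
r5 m[N→φ3] = [10, 8]
r5 m[M→φ1] = [10, 14]
r5 m[M→φ2] = [12, 14]
r5 m[M→φ3] = [18, 16]
r5 m[G→φ0] = [19, 18]
r5 m[G→φ1] = [9, 14]
r5 m[G→φ2] = [14, 10]
r6 m[φ0→N] = [20, 18]
r6 m[φ0→G] = [8, 9]
r6 m[φ1→M] = [18, 16]
r6 m[φ1→G] = [19, 14]
r6 m[φ2→M] = [16, 16]
r6 m[φ2→G] = [14, 18]
r6 m[φ3→N] = [19, 22]
r6 m[φ3→M] = [11, 14]
r6 m[N→φ0] = [19, 22]
r6 m[N→φ3] = [20, 18]
r6 m[M→φ1] = [27, 30]
r6 m[M→φ2] = [29, 30]
r6 m[M→φ3] = [34, 32]
r6 m[G→φ0] = [33, 32]
r6 m[G→φ1] = [22, 27]
r6 m[G→φ2] = [27, 23]
r7 m[φ0→N] = [34, 32]
r7 m[φ0→G] = [20, 21]
r7 m[φ1→M] = [31, 29]
r7 m[φ1→G] = [36, 31]
r7 m[φ2→M] = [29, 29]
r7 m[φ2→G] = [31, 35]
r7 m[φ3→N] = [35, 38]
r7 m[φ3→M] = [21, 24]
r7 m[N→φ0] = [19, 22]
r7 m[N→φ3] = [20, 18]
r7 m[M→φ1] = [27, 30]
r7 m[M→φ2] = [29, 30]
r7 m[M→φ3] = [34, 32]
r7 m[G→φ0] = [33, 32]
r7 m[G→φ1] = [22, 27]
r7 m[G→φ2] = [27, 23]
r8 m[φ0→N] = [34, 32]
r8 m[φ0→G] = [20, 21]
r8 m[φ1→M] = [31, 29]
r8 m[φ1→G] = [36, 31]
r8 m[φ2→M] = [29, 29]
r8 m[φ2→G] = [31, 35]
r8 m[φ3→N] = [35, 38]
r8 m[φ3→M] = [21, 24]
r8 m[N→φ0] = [35, 38]
r8 m[N→φ3] = [34, 32]
r8 m[M→φ1] = [50, 53]
r8 m[M→φ2] = [52, 53]
r8 m[M→φ3] = [60, 58]
r8 m[G→φ0] = [67, 66]
r8 m[G→φ1] = [51, 56]
r8 m[G→φ2] = [56, 52]
r9 m[φ0→N] = [68, 66]
r9 m[φ0→G] = [36, 37]
r9 m[φ1→M] = [60, 58]
r9 m[φ1→G] = [59, 54]
r9 m[φ2→M] = [58, 58]
r9 m[φ2→G] = [54, 58]
r9 m[φ3→N] = [61, 64]
r9 m[φ3→M] = [35, 38]
r9 m[N→φ0] = [35, 38]
r9 m[N→φ3] = [34, 32]
r9 m[M→φ1] = [50, 53]
r9 m[M→φ2] = [52, 53]
r9 m[M→φ3] = [60, 58]
r9 m[G→φ0] = [67, 66]
r9 m[G→φ1] = [51, 56]
r9 m[G→φ2] = [56, 52]
r10 m[φ0→N] = [68, 66]
r10 m[φ0→G] = [36, 37]
r10 m[φ1→M] = [60, 58]
r10 m[φ1→G] = [59, 54]
r10 m[φ2→M] = [58, 58]
r10 m[φ2→G] = [54, 58]
r10 m[φ3→N] = [61, 64]
r10 m[φ3→M] = [35, 38]
r10 m[N→φ0] = [61, 64]
r10 m[N→φ3] = [68, 66]
r10 m[M→φ1] = [93, 96]
r10 m[M→φ2] = [95, 96]
r10 m[M→φ3] = [118, 116]
r10 m[G→φ0] = [113, 112]
r10 m[G→φ1] = [90, 95]
r10 m[G→φ2] = [95, 91]
r11 m[φ0→N] = [114, 112]
r11 m[φ0→G] = [62, 63]
r11 m[φ1→M] = [99, 97]
r11 m[φ1→G] = [102, 97]
r11 m[φ2→M] = [97, 97]
r11 m[φ2→G] = [97, 101]
r11 m[φ3→N] = [119, 122]
r11 m[φ3→M] = [69, 72]
r11 m[N→φ0] = [61, 64]
r11 m[N→φ3] = [68, 66]
r11 m[M→φ1] = [93, 96]
r11 m[M→φ2] = [95, 96]
r11 m[M→φ3] = [118, 116]
r11 m[G→φ0] = [113, 112]
r11 m[G→φ1] = [90, 95]
r11 m[G→φ2] = [95, 91]
r12 m[φ0→N] = [114, 112]
r12 m[φ0→G] = [62, 63]
r12 m[φ1→M] = [99, 97]
r12 m[φ1→G] = [102, 97]
r12 m[φ2→M] = [97, 97]
r12 m[φ2→G] = [97, 101]
r12 m[φ3→N] = [119, 122]
r12 m[φ3→M] = [69, 72]
r12 m[N→φ0] = [119, 122]
r12 m[N→φ3] = [114, 112]
r12 m[M→φ1] = [166, 169]
r12 m[M→φ2] = [168, 169]
r12 m[M→φ3] = [196, 194]
r12 m[G→φ0] = [199, 198]
r12 m[G→φ1] = [159, 164]
r12 m[G→φ2] = [164, 160]
r13 m[φ0→N] = [200, 198]
r13 m[φ0→G] = [120, 121]
r13 m[φ1→M] = [168, 166]
r13 m[φ1→G] = [175, 170]
r13 m[φ2→M] = [166, 166]
r13 m[φ2→G] = [170, 174]
r13 m[φ3→N] = [197, 200]
r13 m[φ3→M] = [115, 118]
r13 m[N→φ0] = [119, 122]
r13 m[N→φ3] = [114, 112]
r13 m[M→φ1] = [166, 169]
r13 m[M→φ2] = [168, 169]
r13 m[M→φ3] = [196, 194]
r13 m[G→φ0] = [199, 198]
r13 m[G→φ1] = [159, 164]
r13 m[G→φ2] = [164, 160]
r14 m[φ0→N] = [200, 198]
r14 m[φ0→G] = [120, 121]
r14 m[φ1→M] = [168, 166]
r14 m[φ1→G] = [175, 170]
r14 m[φ2→M] = [166, 166]
r14 m[φ2→G] = [170, 174]
r14 m[φ3→N] = [197, 200]
r14 m[φ3→M] = [115, 118]
r14 m[N→φ0] = [197, 200]
r14 m[N→φ3] = [200, 198]
r14 m[M→φ1] = [281, 284]
r14 m[M→φ2] = [283, 284]
r14 m[M→φ3] = [334, 332]
r14 m[G→φ0] = [345, 344]
r14 m[G→φ1] = [290, 295]
r14 m[G→φ2] = [295, 291]
r15 m[φ0→N] = [346, 344]
r15 m[φ0→G] = [198, 199]
r15 m[φ1→M] = [299, 297]
r15 m[φ1→G] = [290, 285]
r15 m[φ2→M] = [297, 297]
r15 m[φ2→G] = [285, 289]
r15 m[φ3→N] = [335, 338]
r15 m[φ3→M] = [201, 204]
r15 m[N→φ0] = [197, 200]
r15 m[N→φ3] = [200, 198]
r15 m[M→φ1] = [281, 284]
r15 m[M→φ2] = [283, 284]
r15 m[M→φ3] = [334, 332]
r15 m[G→φ0] = [345, 344]
r15 m[G→φ1] = [290, 295]
r15 m[G→φ2] = [295, 291]
r16 m[φ0→N] = [346, 344]
r16 m[φ0→G] = [198, 199]
r16 m[φ1→M] = [299, 297]
r16 m[φ1→G] = [290, 285]
r16 m[φ2→M] = [297, 297]
r16 m[φ2→G] = [285, 289]
r16 m[φ3→N] = [335, 338]
r16 m[φ3→M] = [201, 204]
r16 m[N→φ0] = [335, 338]
r16 m[N→φ3] = [346, 344]
r16 m[M→φ1] = [498, 501]
r16 m[M→φ2] = [500, 501]
r16 m[M→φ3] = [596, 594]
r16 m[G→φ0] = [575, 574]
r16 m[G→φ1] = [483, 488]
r16 m[G→φ2] = [488, 484]
r17 m[φ0→N] = [576, 574]
r17 m[φ0→G] = [336, 337]
r17 m[φ1→M] = [492, 490]
r17 m[φ1→G] = [507, 502]
r17 m[φ2→M] = [490, 490]
r17 m[φ2→G] = [502, 506]
r17 m[φ3→N] = [597, 600]
r17 m[φ3→M] = [347, 350]
r17 m[N→φ0] = [335, 338]
r17 m[N→φ3] = [346, 344]
r17 m[M→φ1] = [498, 501]
r17 m[M→φ2] = [500, 501]
r17 m[M→φ3] = [596, 594]
r17 m[G→φ0] = [575, 574]
r17 m[G→φ1] = [483, 488]
r17 m[G→φ2] = [488, 484]
r18 m[φ0→N] = [576, 574]
r18 m[φ0→G] = [336, 337]
r18 m[φ1→M] = [492, 490]
r18 m[φ1→G] = [507, 502]
r18 m[φ2→M] = [490, 490]
r18 m[φ2→G] = [502, 506]
r18 m[φ3→N] = [597, 600]
r18 m[φ3→M] = [347, 350]
r18 m[N→φ0] = [597, 600]
r18 m[N→φ3] = [576, 574]
r18 m[M→φ1] = [837, 840]
r18 m[M→φ2] = [839, 840]
r18 m[M→φ3] = [982, 980]
r18 m[G→φ0] = [1009, 1008]
r18 m[G→φ1] = [838, 843]
r18 m[G→φ2] = [843, 839]
r19 m[φ0→N] = [1010, 1008]
r19 m[φ0→G] = [598, 599]
r19 m[φ1→M] = [847, 845]
r19 m[φ1→G] = [846, 841]
r19 m[φ2→M] = [845, 845]
r19 m[φ2→G] = [841, 845]
r19 m[φ3→N] = [983, 986]
r19 m[φ3→M] = [577, 580]
r19 m[N→φ0] = [597, 600]
r19 m[N→φ3] = [576, 574]
r19 m[M→φ1] = [837, 840]
r19 m[M→φ2] = [839, 840]
r19 m[M→φ3] = [982, 980]
r19 m[G→φ0] = [1009, 1008]
r19 m[G→φ1] = [838, 843]
r19 m[G→φ2] = [843, 839]
no fixed point within 19 rounds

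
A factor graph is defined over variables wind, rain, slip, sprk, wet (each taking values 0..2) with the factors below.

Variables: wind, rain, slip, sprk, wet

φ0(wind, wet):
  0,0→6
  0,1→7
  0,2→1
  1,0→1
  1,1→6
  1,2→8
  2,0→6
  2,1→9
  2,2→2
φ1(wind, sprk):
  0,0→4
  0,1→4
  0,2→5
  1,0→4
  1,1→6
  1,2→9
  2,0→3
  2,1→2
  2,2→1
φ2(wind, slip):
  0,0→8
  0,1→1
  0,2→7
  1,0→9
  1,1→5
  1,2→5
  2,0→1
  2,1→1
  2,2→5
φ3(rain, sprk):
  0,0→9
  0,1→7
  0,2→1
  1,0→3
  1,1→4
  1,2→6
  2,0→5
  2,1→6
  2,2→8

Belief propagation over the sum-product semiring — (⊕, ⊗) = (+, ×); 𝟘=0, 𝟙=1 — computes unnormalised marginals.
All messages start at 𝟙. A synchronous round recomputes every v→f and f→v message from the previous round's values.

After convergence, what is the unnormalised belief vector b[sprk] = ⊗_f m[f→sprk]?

b[sprk] = [40681, 48348, 57060]

init: all messages = 𝟙 over 3 values
r1 m[φ0→wind] = [14, 15, 17]
r1 m[φ0→wet] = [13, 22, 11]
r1 m[φ1→wind] = [13, 19, 6]
r1 m[φ1→sprk] = [11, 12, 15]
r1 m[φ2→wind] = [16, 19, 7]
r1 m[φ2→slip] = [18, 7, 17]
r1 m[φ3→rain] = [17, 13, 19]
r1 m[φ3→sprk] = [17, 17, 15]
r1 m[wind→φ0] = [1, 1, 1]
r1 m[wind→φ1] = [1, 1, 1]
r1 m[wind→φ2] = [1, 1, 1]
r1 m[rain→φ3] = [1, 1, 1]
r1 m[slip→φ2] = [1, 1, 1]
r1 m[sprk→φ1] = [1, 1, 1]
r1 m[sprk→φ3] = [1, 1, 1]
r1 m[wet→φ0] = [1, 1, 1]
r2 m[φ0→wind] = [14, 15, 17]
r2 m[φ0→wet] = [13, 22, 11]
r2 m[φ1→wind] = [13, 19, 6]
r2 m[φ1→sprk] = [11, 12, 15]
r2 m[φ2→wind] = [16, 19, 7]
r2 m[φ2→slip] = [18, 7, 17]
r2 m[φ3→rain] = [17, 13, 19]
r2 m[φ3→sprk] = [17, 17, 15]
r2 m[wind→φ0] = [208, 361, 42]
r2 m[wind→φ1] = [224, 285, 119]
r2 m[wind→φ2] = [182, 285, 102]
r2 m[rain→φ3] = [1, 1, 1]
r2 m[slip→φ2] = [1, 1, 1]
r2 m[sprk→φ1] = [17, 17, 15]
r2 m[sprk→φ3] = [11, 12, 15]
r2 m[wet→φ0] = [1, 1, 1]
r3 m[φ0→wind] = [14, 15, 17]
r3 m[φ0→wet] = [1861, 4000, 3180]
r3 m[φ1→wind] = [211, 305, 100]
r3 m[φ1→sprk] = [2393, 2844, 3804]
r3 m[φ2→wind] = [16, 19, 7]
r3 m[φ2→slip] = [4123, 1709, 3209]
r3 m[φ3→rain] = [198, 171, 247]
r3 m[φ3→sprk] = [17, 17, 15]
r3 m[wind→φ0] = [208, 361, 42]
r3 m[wind→φ1] = [224, 285, 119]
r3 m[wind→φ2] = [182, 285, 102]
r3 m[rain→φ3] = [1, 1, 1]
r3 m[slip→φ2] = [1, 1, 1]
r3 m[sprk→φ1] = [17, 17, 15]
r3 m[sprk→φ3] = [11, 12, 15]
r3 m[wet→φ0] = [1, 1, 1]
r4 m[φ0→wind] = [14, 15, 17]
r4 m[φ0→wet] = [1861, 4000, 3180]
r4 m[φ1→wind] = [211, 305, 100]
r4 m[φ1→sprk] = [2393, 2844, 3804]
r4 m[φ2→wind] = [16, 19, 7]
r4 m[φ2→slip] = [4123, 1709, 3209]
r4 m[φ3→rain] = [198, 171, 247]
r4 m[φ3→sprk] = [17, 17, 15]
r4 m[wind→φ0] = [3376, 5795, 700]
r4 m[wind→φ1] = [224, 285, 119]
r4 m[wind→φ2] = [2954, 4575, 1700]
r4 m[rain→φ3] = [1, 1, 1]
r4 m[slip→φ2] = [1, 1, 1]
r4 m[sprk→φ1] = [17, 17, 15]
r4 m[sprk→φ3] = [2393, 2844, 3804]
r4 m[wet→φ0] = [1, 1, 1]
r5 m[φ0→wind] = [14, 15, 17]
r5 m[φ0→wet] = [30251, 64702, 51136]
r5 m[φ1→wind] = [211, 305, 100]
r5 m[φ1→sprk] = [2393, 2844, 3804]
r5 m[φ2→wind] = [16, 19, 7]
r5 m[φ2→slip] = [66507, 27529, 52053]
r5 m[φ3→rain] = [45249, 41379, 59461]
r5 m[φ3→sprk] = [17, 17, 15]
r5 m[wind→φ0] = [3376, 5795, 700]
r5 m[wind→φ1] = [224, 285, 119]
r5 m[wind→φ2] = [2954, 4575, 1700]
r5 m[rain→φ3] = [1, 1, 1]
r5 m[slip→φ2] = [1, 1, 1]
r5 m[sprk→φ1] = [17, 17, 15]
r5 m[sprk→φ3] = [2393, 2844, 3804]
r5 m[wet→φ0] = [1, 1, 1]
r6 m[φ0→wind] = [14, 15, 17]
r6 m[φ0→wet] = [30251, 64702, 51136]
r6 m[φ1→wind] = [211, 305, 100]
r6 m[φ1→sprk] = [2393, 2844, 3804]
r6 m[φ2→wind] = [16, 19, 7]
r6 m[φ2→slip] = [66507, 27529, 52053]
r6 m[φ3→rain] = [45249, 41379, 59461]
r6 m[φ3→sprk] = [17, 17, 15]
r6 m[wind→φ0] = [3376, 5795, 700]
r6 m[wind→φ1] = [224, 285, 119]
r6 m[wind→φ2] = [2954, 4575, 1700]
r6 m[rain→φ3] = [1, 1, 1]
r6 m[slip→φ2] = [1, 1, 1]
r6 m[sprk→φ1] = [17, 17, 15]
r6 m[sprk→φ3] = [2393, 2844, 3804]
r6 m[wet→φ0] = [1, 1, 1]
fixed point reached at round 6
b[sprk] = ⊗ incoming = [40681, 48348, 57060]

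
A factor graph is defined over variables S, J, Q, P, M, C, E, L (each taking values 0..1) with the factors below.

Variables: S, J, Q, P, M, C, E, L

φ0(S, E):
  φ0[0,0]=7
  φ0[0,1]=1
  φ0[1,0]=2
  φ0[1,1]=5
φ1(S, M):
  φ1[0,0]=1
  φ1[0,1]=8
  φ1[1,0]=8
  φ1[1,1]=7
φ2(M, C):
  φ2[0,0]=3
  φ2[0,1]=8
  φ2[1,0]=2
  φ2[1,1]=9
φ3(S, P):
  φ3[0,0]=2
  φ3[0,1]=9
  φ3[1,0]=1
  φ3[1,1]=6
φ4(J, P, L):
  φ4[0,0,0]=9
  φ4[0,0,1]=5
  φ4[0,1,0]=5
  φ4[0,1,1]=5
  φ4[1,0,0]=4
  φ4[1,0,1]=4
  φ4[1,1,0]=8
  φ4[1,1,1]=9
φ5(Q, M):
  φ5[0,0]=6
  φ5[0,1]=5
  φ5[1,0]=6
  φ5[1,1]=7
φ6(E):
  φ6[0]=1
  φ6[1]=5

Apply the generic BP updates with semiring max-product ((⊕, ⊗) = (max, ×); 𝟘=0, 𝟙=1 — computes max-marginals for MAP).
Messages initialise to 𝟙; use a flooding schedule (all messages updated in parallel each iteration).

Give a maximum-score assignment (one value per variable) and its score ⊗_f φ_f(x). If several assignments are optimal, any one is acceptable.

init: all messages = 𝟙 over 2 values
r1 m[φ0→S] = [7, 5]
r1 m[φ0→E] = [7, 5]
r1 m[φ1→S] = [8, 8]
r1 m[φ1→M] = [8, 8]
r1 m[φ2→M] = [8, 9]
r1 m[φ2→C] = [3, 9]
r1 m[φ3→S] = [9, 6]
r1 m[φ3→P] = [2, 9]
r1 m[φ4→J] = [9, 9]
r1 m[φ4→P] = [9, 9]
r1 m[φ4→L] = [9, 9]
r1 m[φ5→Q] = [6, 7]
r1 m[φ5→M] = [6, 7]
r1 m[φ6→E] = [1, 5]
r1 m[S→φ0] = [1, 1]
r1 m[S→φ1] = [1, 1]
r1 m[S→φ3] = [1, 1]
r1 m[J→φ4] = [1, 1]
r1 m[Q→φ5] = [1, 1]
r1 m[P→φ3] = [1, 1]
r1 m[P→φ4] = [1, 1]
r1 m[M→φ1] = [1, 1]
r1 m[M→φ2] = [1, 1]
r1 m[M→φ5] = [1, 1]
r1 m[C→φ2] = [1, 1]
r1 m[E→φ0] = [1, 1]
r1 m[E→φ6] = [1, 1]
r1 m[L→φ4] = [1, 1]
r2 m[φ0→S] = [7, 5]
r2 m[φ0→E] = [7, 5]
r2 m[φ1→S] = [8, 8]
r2 m[φ1→M] = [8, 8]
r2 m[φ2→M] = [8, 9]
r2 m[φ2→C] = [3, 9]
r2 m[φ3→S] = [9, 6]
r2 m[φ3→P] = [2, 9]
r2 m[φ4→J] = [9, 9]
r2 m[φ4→P] = [9, 9]
r2 m[φ4→L] = [9, 9]
r2 m[φ5→Q] = [6, 7]
r2 m[φ5→M] = [6, 7]
r2 m[φ6→E] = [1, 5]
r2 m[S→φ0] = [72, 48]
r2 m[S→φ1] = [63, 30]
r2 m[S→φ3] = [56, 40]
r2 m[J→φ4] = [1, 1]
r2 m[Q→φ5] = [1, 1]
r2 m[P→φ3] = [9, 9]
r2 m[P→φ4] = [2, 9]
r2 m[M→φ1] = [48, 63]
r2 m[M→φ2] = [48, 56]
r2 m[M→φ5] = [64, 72]
r2 m[C→φ2] = [1, 1]
r2 m[E→φ0] = [1, 5]
r2 m[E→φ6] = [7, 5]
r2 m[L→φ4] = [1, 1]
r3 m[φ0→S] = [7, 25]
r3 m[φ0→E] = [504, 240]
r3 m[φ1→S] = [504, 441]
r3 m[φ1→M] = [240, 504]
r3 m[φ2→M] = [8, 9]
r3 m[φ2→C] = [144, 504]
r3 m[φ3→S] = [81, 54]
r3 m[φ3→P] = [112, 504]
r3 m[φ4→J] = [45, 81]
r3 m[φ4→P] = [9, 9]
r3 m[φ4→L] = [72, 81]
r3 m[φ5→Q] = [384, 504]
r3 m[φ5→M] = [6, 7]
r3 m[φ6→E] = [1, 5]
r3 m[S→φ0] = [72, 48]
r3 m[S→φ1] = [63, 30]
r3 m[S→φ3] = [56, 40]
r3 m[J→φ4] = [1, 1]
r3 m[Q→φ5] = [1, 1]
r3 m[P→φ3] = [9, 9]
r3 m[P→φ4] = [2, 9]
r3 m[M→φ1] = [48, 63]
r3 m[M→φ2] = [48, 56]
r3 m[M→φ5] = [64, 72]
r3 m[C→φ2] = [1, 1]
r3 m[E→φ0] = [1, 5]
r3 m[E→φ6] = [7, 5]
r3 m[L→φ4] = [1, 1]
r4 m[φ0→S] = [7, 25]
r4 m[φ0→E] = [504, 240]
r4 m[φ1→S] = [504, 441]
r4 m[φ1→M] = [240, 504]
r4 m[φ2→M] = [8, 9]
r4 m[φ2→C] = [144, 504]
r4 m[φ3→S] = [81, 54]
r4 m[φ3→P] = [112, 504]
r4 m[φ4→J] = [45, 81]
r4 m[φ4→P] = [9, 9]
r4 m[φ4→L] = [72, 81]
r4 m[φ5→Q] = [384, 504]
r4 m[φ5→M] = [6, 7]
r4 m[φ6→E] = [1, 5]
r4 m[S→φ0] = [40824, 23814]
r4 m[S→φ1] = [567, 1350]
r4 m[S→φ3] = [3528, 11025]
r4 m[J→φ4] = [1, 1]
r4 m[Q→φ5] = [1, 1]
r4 m[P→φ3] = [9, 9]
r4 m[P→φ4] = [112, 504]
r4 m[M→φ1] = [48, 63]
r4 m[M→φ2] = [1440, 3528]
r4 m[M→φ5] = [1920, 4536]
r4 m[C→φ2] = [1, 1]
r4 m[E→φ0] = [1, 5]
r4 m[E→φ6] = [504, 240]
r4 m[L→φ4] = [1, 1]
r5 m[φ0→S] = [7, 25]
r5 m[φ0→E] = [285768, 119070]
r5 m[φ1→S] = [504, 441]
r5 m[φ1→M] = [10800, 9450]
r5 m[φ2→M] = [8, 9]
r5 m[φ2→C] = [7056, 31752]
r5 m[φ3→S] = [81, 54]
r5 m[φ3→P] = [11025, 66150]
r5 m[φ4→J] = [2520, 4536]
r5 m[φ4→P] = [9, 9]
r5 m[φ4→L] = [4032, 4536]
r5 m[φ5→Q] = [22680, 31752]
r5 m[φ5→M] = [6, 7]
r5 m[φ6→E] = [1, 5]
r5 m[S→φ0] = [40824, 23814]
r5 m[S→φ1] = [567, 1350]
r5 m[S→φ3] = [3528, 11025]
r5 m[J→φ4] = [1, 1]
r5 m[Q→φ5] = [1, 1]
r5 m[P→φ3] = [9, 9]
r5 m[P→φ4] = [112, 504]
r5 m[M→φ1] = [48, 63]
r5 m[M→φ2] = [1440, 3528]
r5 m[M→φ5] = [1920, 4536]
r5 m[C→φ2] = [1, 1]
r5 m[E→φ0] = [1, 5]
r5 m[E→φ6] = [504, 240]
r5 m[L→φ4] = [1, 1]
r6 m[φ0→S] = [7, 25]
r6 m[φ0→E] = [285768, 119070]
r6 m[φ1→S] = [504, 441]
r6 m[φ1→M] = [10800, 9450]
r6 m[φ2→M] = [8, 9]
r6 m[φ2→C] = [7056, 31752]
r6 m[φ3→S] = [81, 54]
r6 m[φ3→P] = [11025, 66150]
r6 m[φ4→J] = [2520, 4536]
r6 m[φ4→P] = [9, 9]
r6 m[φ4→L] = [4032, 4536]
r6 m[φ5→Q] = [22680, 31752]
r6 m[φ5→M] = [6, 7]
r6 m[φ6→E] = [1, 5]
r6 m[S→φ0] = [40824, 23814]
r6 m[S→φ1] = [567, 1350]
r6 m[S→φ3] = [3528, 11025]
r6 m[J→φ4] = [1, 1]
r6 m[Q→φ5] = [1, 1]
r6 m[P→φ3] = [9, 9]
r6 m[P→φ4] = [11025, 66150]
r6 m[M→φ1] = [48, 63]
r6 m[M→φ2] = [64800, 66150]
r6 m[M→φ5] = [86400, 85050]
r6 m[C→φ2] = [1, 1]
r6 m[E→φ0] = [1, 5]
r6 m[E→φ6] = [285768, 119070]
r6 m[L→φ4] = [1, 1]
r7 m[φ0→S] = [7, 25]
r7 m[φ0→E] = [285768, 119070]
r7 m[φ1→S] = [504, 441]
r7 m[φ1→M] = [10800, 9450]
r7 m[φ2→M] = [8, 9]
r7 m[φ2→C] = [194400, 595350]
r7 m[φ3→S] = [81, 54]
r7 m[φ3→P] = [11025, 66150]
r7 m[φ4→J] = [330750, 595350]
r7 m[φ4→P] = [9, 9]
r7 m[φ4→L] = [529200, 595350]
r7 m[φ5→Q] = [518400, 595350]
r7 m[φ5→M] = [6, 7]
r7 m[φ6→E] = [1, 5]
r7 m[S→φ0] = [40824, 23814]
r7 m[S→φ1] = [567, 1350]
r7 m[S→φ3] = [3528, 11025]
r7 m[J→φ4] = [1, 1]
r7 m[Q→φ5] = [1, 1]
r7 m[P→φ3] = [9, 9]
r7 m[P→φ4] = [11025, 66150]
r7 m[M→φ1] = [48, 63]
r7 m[M→φ2] = [64800, 66150]
r7 m[M→φ5] = [86400, 85050]
r7 m[C→φ2] = [1, 1]
r7 m[E→φ0] = [1, 5]
r7 m[E→φ6] = [285768, 119070]
r7 m[L→φ4] = [1, 1]
r8 m[φ0→S] = [7, 25]
r8 m[φ0→E] = [285768, 119070]
r8 m[φ1→S] = [504, 441]
r8 m[φ1→M] = [10800, 9450]
r8 m[φ2→M] = [8, 9]
r8 m[φ2→C] = [194400, 595350]
r8 m[φ3→S] = [81, 54]
r8 m[φ3→P] = [11025, 66150]
r8 m[φ4→J] = [330750, 595350]
r8 m[φ4→P] = [9, 9]
r8 m[φ4→L] = [529200, 595350]
r8 m[φ5→Q] = [518400, 595350]
r8 m[φ5→M] = [6, 7]
r8 m[φ6→E] = [1, 5]
r8 m[S→φ0] = [40824, 23814]
r8 m[S→φ1] = [567, 1350]
r8 m[S→φ3] = [3528, 11025]
r8 m[J→φ4] = [1, 1]
r8 m[Q→φ5] = [1, 1]
r8 m[P→φ3] = [9, 9]
r8 m[P→φ4] = [11025, 66150]
r8 m[M→φ1] = [48, 63]
r8 m[M→φ2] = [64800, 66150]
r8 m[M→φ5] = [86400, 85050]
r8 m[C→φ2] = [1, 1]
r8 m[E→φ0] = [1, 5]
r8 m[E→φ6] = [285768, 119070]
r8 m[L→φ4] = [1, 1]
fixed point reached at round 8
traceback from S: (S=1, J=1, Q=1, P=1, M=1, C=1, E=1, L=1), score=595350

assignment: (S=1, J=1, Q=1, P=1, M=1, C=1, E=1, L=1); score = 595350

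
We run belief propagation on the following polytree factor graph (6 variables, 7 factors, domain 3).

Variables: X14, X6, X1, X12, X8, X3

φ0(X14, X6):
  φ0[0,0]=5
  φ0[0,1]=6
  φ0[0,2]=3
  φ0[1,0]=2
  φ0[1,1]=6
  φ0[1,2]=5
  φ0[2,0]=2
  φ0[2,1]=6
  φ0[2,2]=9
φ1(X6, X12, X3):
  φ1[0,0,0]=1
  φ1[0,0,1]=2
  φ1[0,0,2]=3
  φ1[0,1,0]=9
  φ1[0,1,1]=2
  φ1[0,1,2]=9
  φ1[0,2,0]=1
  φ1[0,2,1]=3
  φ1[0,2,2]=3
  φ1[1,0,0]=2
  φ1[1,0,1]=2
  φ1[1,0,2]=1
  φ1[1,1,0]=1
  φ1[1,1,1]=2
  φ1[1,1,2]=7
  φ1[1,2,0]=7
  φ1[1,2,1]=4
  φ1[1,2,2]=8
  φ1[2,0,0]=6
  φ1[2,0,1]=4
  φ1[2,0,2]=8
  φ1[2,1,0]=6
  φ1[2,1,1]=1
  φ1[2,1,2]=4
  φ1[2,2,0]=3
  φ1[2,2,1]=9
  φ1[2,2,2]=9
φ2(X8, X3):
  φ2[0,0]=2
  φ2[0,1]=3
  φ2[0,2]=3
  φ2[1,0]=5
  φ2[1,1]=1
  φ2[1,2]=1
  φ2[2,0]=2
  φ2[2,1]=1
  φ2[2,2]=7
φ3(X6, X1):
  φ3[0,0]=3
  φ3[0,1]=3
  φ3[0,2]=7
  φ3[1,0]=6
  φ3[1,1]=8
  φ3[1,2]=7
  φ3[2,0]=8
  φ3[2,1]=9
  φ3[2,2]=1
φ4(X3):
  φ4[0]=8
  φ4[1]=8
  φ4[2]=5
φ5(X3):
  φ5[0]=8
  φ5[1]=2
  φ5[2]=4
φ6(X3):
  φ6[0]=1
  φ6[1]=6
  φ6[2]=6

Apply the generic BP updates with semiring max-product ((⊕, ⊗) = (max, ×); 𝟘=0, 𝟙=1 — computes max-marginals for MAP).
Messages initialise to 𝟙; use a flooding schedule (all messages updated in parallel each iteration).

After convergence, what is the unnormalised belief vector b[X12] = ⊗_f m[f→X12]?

init: all messages = 𝟙 over 3 values
r1 m[φ0→X14] = [6, 6, 9]
r1 m[φ0→X6] = [5, 6, 9]
r1 m[φ1→X6] = [9, 8, 9]
r1 m[φ1→X12] = [8, 9, 9]
r1 m[φ1→X3] = [9, 9, 9]
r1 m[φ2→X8] = [3, 5, 7]
r1 m[φ2→X3] = [5, 3, 7]
r1 m[φ3→X6] = [7, 8, 9]
r1 m[φ3→X1] = [8, 9, 7]
r1 m[φ4→X3] = [8, 8, 5]
r1 m[φ5→X3] = [8, 2, 4]
r1 m[φ6→X3] = [1, 6, 6]
r1 m[X14→φ0] = [1, 1, 1]
r1 m[X6→φ0] = [1, 1, 1]
r1 m[X6→φ1] = [1, 1, 1]
r1 m[X6→φ3] = [1, 1, 1]
r1 m[X1→φ3] = [1, 1, 1]
r1 m[X12→φ1] = [1, 1, 1]
r1 m[X8→φ2] = [1, 1, 1]
r1 m[X3→φ1] = [1, 1, 1]
r1 m[X3→φ2] = [1, 1, 1]
r1 m[X3→φ4] = [1, 1, 1]
r1 m[X3→φ5] = [1, 1, 1]
r1 m[X3→φ6] = [1, 1, 1]
r2 m[φ0→X14] = [6, 6, 9]
r2 m[φ0→X6] = [5, 6, 9]
r2 m[φ1→X6] = [9, 8, 9]
r2 m[φ1→X12] = [8, 9, 9]
r2 m[φ1→X3] = [9, 9, 9]
r2 m[φ2→X8] = [3, 5, 7]
r2 m[φ2→X3] = [5, 3, 7]
r2 m[φ3→X6] = [7, 8, 9]
r2 m[φ3→X1] = [8, 9, 7]
r2 m[φ4→X3] = [8, 8, 5]
r2 m[φ5→X3] = [8, 2, 4]
r2 m[φ6→X3] = [1, 6, 6]
r2 m[X14→φ0] = [1, 1, 1]
r2 m[X6→φ0] = [63, 64, 81]
r2 m[X6→φ1] = [35, 48, 81]
r2 m[X6→φ3] = [45, 48, 81]
r2 m[X1→φ3] = [1, 1, 1]
r2 m[X12→φ1] = [1, 1, 1]
r2 m[X8→φ2] = [1, 1, 1]
r2 m[X3→φ1] = [320, 288, 840]
r2 m[X3→φ2] = [576, 864, 1080]
r2 m[X3→φ4] = [360, 324, 1512]
r2 m[X3→φ5] = [360, 1296, 1890]
r2 m[X3→φ6] = [2880, 432, 1260]
r3 m[φ0→X14] = [384, 405, 729]
r3 m[φ0→X6] = [5, 6, 9]
r3 m[φ1→X6] = [7560, 6720, 7560]
r3 m[φ1→X12] = [544320, 282240, 612360]
r3 m[φ1→X3] = [486, 729, 729]
r3 m[φ2→X8] = [3240, 2880, 7560]
r3 m[φ2→X3] = [5, 3, 7]
r3 m[φ3→X6] = [7, 8, 9]
r3 m[φ3→X1] = [648, 729, 336]
r3 m[φ4→X3] = [8, 8, 5]
r3 m[φ5→X3] = [8, 2, 4]
r3 m[φ6→X3] = [1, 6, 6]
r3 m[X14→φ0] = [1, 1, 1]
r3 m[X6→φ0] = [63, 64, 81]
r3 m[X6→φ1] = [35, 48, 81]
r3 m[X6→φ3] = [45, 48, 81]
r3 m[X1→φ3] = [1, 1, 1]
r3 m[X12→φ1] = [1, 1, 1]
r3 m[X8→φ2] = [1, 1, 1]
r3 m[X3→φ1] = [320, 288, 840]
r3 m[X3→φ2] = [576, 864, 1080]
r3 m[X3→φ4] = [360, 324, 1512]
r3 m[X3→φ5] = [360, 1296, 1890]
r3 m[X3→φ6] = [2880, 432, 1260]
r4 m[φ0→X14] = [384, 405, 729]
r4 m[φ0→X6] = [5, 6, 9]
r4 m[φ1→X6] = [7560, 6720, 7560]
r4 m[φ1→X12] = [544320, 282240, 612360]
r4 m[φ1→X3] = [486, 729, 729]
r4 m[φ2→X8] = [3240, 2880, 7560]
r4 m[φ2→X3] = [5, 3, 7]
r4 m[φ3→X6] = [7, 8, 9]
r4 m[φ3→X1] = [648, 729, 336]
r4 m[φ4→X3] = [8, 8, 5]
r4 m[φ5→X3] = [8, 2, 4]
r4 m[φ6→X3] = [1, 6, 6]
r4 m[X14→φ0] = [1, 1, 1]
r4 m[X6→φ0] = [52920, 53760, 68040]
r4 m[X6→φ1] = [35, 48, 81]
r4 m[X6→φ3] = [37800, 40320, 68040]
r4 m[X1→φ3] = [1, 1, 1]
r4 m[X12→φ1] = [1, 1, 1]
r4 m[X8→φ2] = [1, 1, 1]
r4 m[X3→φ1] = [320, 288, 840]
r4 m[X3→φ2] = [31104, 69984, 87480]
r4 m[X3→φ4] = [19440, 26244, 122472]
r4 m[X3→φ5] = [19440, 104976, 153090]
r4 m[X3→φ6] = [155520, 34992, 102060]
r5 m[φ0→X14] = [322560, 340200, 612360]
r5 m[φ0→X6] = [5, 6, 9]
r5 m[φ1→X6] = [7560, 6720, 7560]
r5 m[φ1→X12] = [544320, 282240, 612360]
r5 m[φ1→X3] = [486, 729, 729]
r5 m[φ2→X8] = [262440, 155520, 612360]
r5 m[φ2→X3] = [5, 3, 7]
r5 m[φ3→X6] = [7, 8, 9]
r5 m[φ3→X1] = [544320, 612360, 282240]
r5 m[φ4→X3] = [8, 8, 5]
r5 m[φ5→X3] = [8, 2, 4]
r5 m[φ6→X3] = [1, 6, 6]
r5 m[X14→φ0] = [1, 1, 1]
r5 m[X6→φ0] = [52920, 53760, 68040]
r5 m[X6→φ1] = [35, 48, 81]
r5 m[X6→φ3] = [37800, 40320, 68040]
r5 m[X1→φ3] = [1, 1, 1]
r5 m[X12→φ1] = [1, 1, 1]
r5 m[X8→φ2] = [1, 1, 1]
r5 m[X3→φ1] = [320, 288, 840]
r5 m[X3→φ2] = [31104, 69984, 87480]
r5 m[X3→φ4] = [19440, 26244, 122472]
r5 m[X3→φ5] = [19440, 104976, 153090]
r5 m[X3→φ6] = [155520, 34992, 102060]
r6 m[φ0→X14] = [322560, 340200, 612360]
r6 m[φ0→X6] = [5, 6, 9]
r6 m[φ1→X6] = [7560, 6720, 7560]
r6 m[φ1→X12] = [544320, 282240, 612360]
r6 m[φ1→X3] = [486, 729, 729]
r6 m[φ2→X8] = [262440, 155520, 612360]
r6 m[φ2→X3] = [5, 3, 7]
r6 m[φ3→X6] = [7, 8, 9]
r6 m[φ3→X1] = [544320, 612360, 282240]
r6 m[φ4→X3] = [8, 8, 5]
r6 m[φ5→X3] = [8, 2, 4]
r6 m[φ6→X3] = [1, 6, 6]
r6 m[X14→φ0] = [1, 1, 1]
r6 m[X6→φ0] = [52920, 53760, 68040]
r6 m[X6→φ1] = [35, 48, 81]
r6 m[X6→φ3] = [37800, 40320, 68040]
r6 m[X1→φ3] = [1, 1, 1]
r6 m[X12→φ1] = [1, 1, 1]
r6 m[X8→φ2] = [1, 1, 1]
r6 m[X3→φ1] = [320, 288, 840]
r6 m[X3→φ2] = [31104, 69984, 87480]
r6 m[X3→φ4] = [19440, 26244, 122472]
r6 m[X3→φ5] = [19440, 104976, 153090]
r6 m[X3→φ6] = [155520, 34992, 102060]
fixed point reached at round 6
b[X12] = ⊗ incoming = [544320, 282240, 612360]

b[X12] = [544320, 282240, 612360]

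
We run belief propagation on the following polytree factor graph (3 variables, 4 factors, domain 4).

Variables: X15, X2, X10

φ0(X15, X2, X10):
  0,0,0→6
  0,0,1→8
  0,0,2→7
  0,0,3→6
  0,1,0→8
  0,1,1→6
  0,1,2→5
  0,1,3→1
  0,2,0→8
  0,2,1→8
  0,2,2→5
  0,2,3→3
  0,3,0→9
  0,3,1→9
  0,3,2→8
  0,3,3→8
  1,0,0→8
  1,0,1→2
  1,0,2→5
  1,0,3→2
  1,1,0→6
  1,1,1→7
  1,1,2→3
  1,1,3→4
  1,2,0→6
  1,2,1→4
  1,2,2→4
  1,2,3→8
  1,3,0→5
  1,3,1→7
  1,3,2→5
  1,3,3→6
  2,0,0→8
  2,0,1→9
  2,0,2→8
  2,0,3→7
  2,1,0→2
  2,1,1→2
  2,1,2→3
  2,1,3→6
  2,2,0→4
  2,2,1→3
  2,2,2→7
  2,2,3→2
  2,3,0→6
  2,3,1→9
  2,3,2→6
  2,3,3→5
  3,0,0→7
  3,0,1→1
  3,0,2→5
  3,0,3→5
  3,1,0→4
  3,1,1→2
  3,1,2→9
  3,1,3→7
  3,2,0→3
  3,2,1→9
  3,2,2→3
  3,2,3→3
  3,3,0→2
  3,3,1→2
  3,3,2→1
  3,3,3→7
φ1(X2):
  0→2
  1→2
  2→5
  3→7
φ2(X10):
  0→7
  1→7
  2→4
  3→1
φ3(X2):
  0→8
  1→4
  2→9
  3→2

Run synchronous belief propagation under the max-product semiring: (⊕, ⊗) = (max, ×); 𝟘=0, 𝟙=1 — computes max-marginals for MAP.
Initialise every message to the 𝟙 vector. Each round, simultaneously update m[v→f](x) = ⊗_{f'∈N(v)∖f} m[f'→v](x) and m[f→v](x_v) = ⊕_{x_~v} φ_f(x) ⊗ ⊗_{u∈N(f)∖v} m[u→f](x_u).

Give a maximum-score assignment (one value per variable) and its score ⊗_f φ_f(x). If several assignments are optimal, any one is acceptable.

assignment: (X15=3, X2=2, X10=1); score = 2835

init: all messages = 𝟙 over 4 values
r1 m[φ0→X15] = [9, 8, 9, 9]
r1 m[φ0→X2] = [9, 9, 9, 9]
r1 m[φ0→X10] = [9, 9, 9, 8]
r1 m[φ1→X2] = [2, 2, 5, 7]
r1 m[φ2→X10] = [7, 7, 4, 1]
r1 m[φ3→X2] = [8, 4, 9, 2]
r1 m[X15→φ0] = [1, 1, 1, 1]
r1 m[X2→φ0] = [1, 1, 1, 1]
r1 m[X2→φ1] = [1, 1, 1, 1]
r1 m[X2→φ3] = [1, 1, 1, 1]
r1 m[X10→φ0] = [1, 1, 1, 1]
r1 m[X10→φ2] = [1, 1, 1, 1]
r2 m[φ0→X15] = [9, 8, 9, 9]
r2 m[φ0→X2] = [9, 9, 9, 9]
r2 m[φ0→X10] = [9, 9, 9, 8]
r2 m[φ1→X2] = [2, 2, 5, 7]
r2 m[φ2→X10] = [7, 7, 4, 1]
r2 m[φ3→X2] = [8, 4, 9, 2]
r2 m[X15→φ0] = [1, 1, 1, 1]
r2 m[X2→φ0] = [16, 8, 45, 14]
r2 m[X2→φ1] = [72, 36, 81, 18]
r2 m[X2→φ3] = [18, 18, 45, 63]
r2 m[X10→φ0] = [7, 7, 4, 1]
r2 m[X10→φ2] = [9, 9, 9, 8]
r3 m[φ0→X15] = [2520, 1890, 1260, 2835]
r3 m[φ0→X2] = [63, 56, 63, 63]
r3 m[φ0→X10] = [360, 405, 315, 360]
r3 m[φ1→X2] = [2, 2, 5, 7]
r3 m[φ2→X10] = [7, 7, 4, 1]
r3 m[φ3→X2] = [8, 4, 9, 2]
r3 m[X15→φ0] = [1, 1, 1, 1]
r3 m[X2→φ0] = [16, 8, 45, 14]
r3 m[X2→φ1] = [72, 36, 81, 18]
r3 m[X2→φ3] = [18, 18, 45, 63]
r3 m[X10→φ0] = [7, 7, 4, 1]
r3 m[X10→φ2] = [9, 9, 9, 8]
r4 m[φ0→X15] = [2520, 1890, 1260, 2835]
r4 m[φ0→X2] = [63, 56, 63, 63]
r4 m[φ0→X10] = [360, 405, 315, 360]
r4 m[φ1→X2] = [2, 2, 5, 7]
r4 m[φ2→X10] = [7, 7, 4, 1]
r4 m[φ3→X2] = [8, 4, 9, 2]
r4 m[X15→φ0] = [1, 1, 1, 1]
r4 m[X2→φ0] = [16, 8, 45, 14]
r4 m[X2→φ1] = [504, 224, 567, 126]
r4 m[X2→φ3] = [126, 112, 315, 441]
r4 m[X10→φ0] = [7, 7, 4, 1]
r4 m[X10→φ2] = [360, 405, 315, 360]
r5 m[φ0→X15] = [2520, 1890, 1260, 2835]
r5 m[φ0→X2] = [63, 56, 63, 63]
r5 m[φ0→X10] = [360, 405, 315, 360]
r5 m[φ1→X2] = [2, 2, 5, 7]
r5 m[φ2→X10] = [7, 7, 4, 1]
r5 m[φ3→X2] = [8, 4, 9, 2]
r5 m[X15→φ0] = [1, 1, 1, 1]
r5 m[X2→φ0] = [16, 8, 45, 14]
r5 m[X2→φ1] = [504, 224, 567, 126]
r5 m[X2→φ3] = [126, 112, 315, 441]
r5 m[X10→φ0] = [7, 7, 4, 1]
r5 m[X10→φ2] = [360, 405, 315, 360]
fixed point reached at round 5
traceback from X15: (X15=3, X2=2, X10=1), score=2835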